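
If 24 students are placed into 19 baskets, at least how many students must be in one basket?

By the pigeonhole principle: ceiling(24/19).

Final answer: 2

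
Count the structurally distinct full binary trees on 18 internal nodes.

The structures are counted by the Catalan number C_n. Here n = 18.
C_n = C(2n,n)/(n+1), so C_{18} = C(36,18)/19 = 9075135300/19.

Final answer: C_{18} = 477638700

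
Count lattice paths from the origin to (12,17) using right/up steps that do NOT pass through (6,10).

Total paths to (12,17): C(29,17) = 51895935.
Paths through (6,10): C(16,10) x C(13,7) = 13741728.
Avoiding (6,10): 51895935 - 13741728.

Final answer: 38154207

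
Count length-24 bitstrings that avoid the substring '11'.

A valid string ends in 0 (append to any length-(n-1) valid string) or in 01 (append to any length-(n-2) valid string), so a(n) = a(n-1) + a(n-2) with a(1)=2, a(2)=3.
Building up term by term: a(1)=2, a(2)=3, a(3)=5, a(4)=8, a(5)=13, a(6)=21, a(7)=34, a(8)=55, a(9)=89, a(10)=144, a(11)=233, a(12)=377, a(13)=610, a(14)=987, a(15)=1597, a(16)=2584, a(17)=4181, a(18)=6765, a(19)=10946, a(20)=17711, a(21)=28657, a(22)=46368, a(23)=75025, a(24)=121393.

Final answer: 121393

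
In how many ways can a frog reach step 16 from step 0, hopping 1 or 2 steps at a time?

Let f(n) count the ways. The last step is size 1 or 2, so f(n) = f(n-1) + f(n-2) with f(1)=1, f(2)=2.
Building up term by term: f(1)=1, f(2)=2, f(3)=3, f(4)=5, f(5)=8, f(6)=13, f(7)=21, f(8)=34, f(9)=55, f(10)=89, f(11)=144, f(12)=233, f(13)=377, f(14)=610, f(15)=987, f(16)=1597.

Final answer: 1597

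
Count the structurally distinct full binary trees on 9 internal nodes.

This is a standard Catalan-number count: the answer is C_n. Here n = 9.
C_n = (2n)!/(n!(n+1)!), so C_{9} = 18!/(9! x 10!) = C(18,9)/10 = 48620/10.

Final answer: C_{9} = 4862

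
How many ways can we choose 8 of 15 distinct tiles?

C(15,8) = 15!/(8! x 7!).

Final answer: \binom{15}{8} = 6435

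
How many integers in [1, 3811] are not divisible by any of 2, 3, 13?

|div by 2|=1905, |div by 3|=1270, |div by 13|=293.
|div by 2&3|=635, |div by 2&13|=146, |div by 3&13|=97, |div by all|=48.
By inclusion-exclusion, divisible by at least one: 1905+1270+293-635-146-97+48 = 2638.
Not divisible by any: 3811 - 2638.

Final answer: 1173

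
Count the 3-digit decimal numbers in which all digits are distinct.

First digit: 9 (not 0). Second: 9 (not first). Third: 8, etc.
Total: 9 x 9 x 8.

Final answer: 648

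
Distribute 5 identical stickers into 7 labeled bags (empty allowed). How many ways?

Stars and bars: C(n+k-1, k-1) = C(11,6).

Final answer: C(11,6) = 462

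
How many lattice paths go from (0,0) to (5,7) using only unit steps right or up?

Each path has 5 right steps and 7 up steps in some order (12 steps total).
Choose which 7 of the 12 steps are up: C(12,7).

Final answer: C(12,7) = 792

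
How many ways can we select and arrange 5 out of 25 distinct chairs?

P(25,5) = 25!/(25-5)! = 25!/20!.

Final answer: P(25,5) = 6375600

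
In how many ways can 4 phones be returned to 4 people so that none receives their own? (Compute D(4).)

Derangements satisfy D(n) = (n-1)(D(n-1) + D(n-2)), starting from D(0)=1, D(1)=0.
D(2) = 1 x (0 + 1) = 1
D(3) = 2 x (1 + 0) = 2
D(4) = 3 x (D(3) + D(2)) = 3 x (2 + 1)

Final answer: D(4) = 9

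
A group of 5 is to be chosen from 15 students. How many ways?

C(15,5) = 15!/(5! x (15-5)!).

Final answer: C(15,5) = 3003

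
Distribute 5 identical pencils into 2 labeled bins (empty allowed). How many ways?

Stars and bars: C(n+k-1, k-1) = C(6,1).

Final answer: C(6,1) = 6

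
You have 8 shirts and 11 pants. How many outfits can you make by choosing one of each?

By the multiplication principle: 8 x 11.

Final answer: 88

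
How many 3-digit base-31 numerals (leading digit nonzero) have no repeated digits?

First digit: 30 (nonzero). Second: 30 (not first). Third: 29, etc.
Total: 30 x 30 x 29.

Final answer: 26100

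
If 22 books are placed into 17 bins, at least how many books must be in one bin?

By the pigeonhole principle: ceiling(22/17).

Final answer: 2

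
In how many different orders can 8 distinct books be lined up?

The number of ways to arrange 8 distinct objects is 8!.

Final answer: 8! = 40320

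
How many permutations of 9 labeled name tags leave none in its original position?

Derangements satisfy D(n) = (n-1)(D(n-1) + D(n-2)), starting from D(0)=1, D(1)=0.
D(2) = 1 x (0 + 1) = 1
D(3) = 2 x (1 + 0) = 2
D(4) = 3 x (2 + 1) = 9
D(5) = 4 x (9 + 2) = 44
D(6) = 5 x (44 + 9) = 265
D(7) = 6 x (265 + 44) = 1854
D(8) = 7 x (1854 + 265) = 14833
D(9) = 8 x (D(8) + D(7)) = 8 x (14833 + 1854)

Final answer: D(9) = 133496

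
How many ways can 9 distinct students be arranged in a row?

The number of ways to arrange 9 distinct objects is 9!.

Final answer: 9! = 362880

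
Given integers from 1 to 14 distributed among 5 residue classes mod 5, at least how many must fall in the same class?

By pigeonhole with 14 objects and 5 categories: ceiling(14/5).

Final answer: 3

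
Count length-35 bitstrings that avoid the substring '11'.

Classify by the final bit: ...0 gives a(n-1) strings, ...01 gives a(n-2) strings. Thus a(n) = a(n-1) + a(n-2) with a(1)=2, a(2)=3.
Iterating the recurrence: a(1)=2, a(2)=3, a(3)=5, a(4)=8, a(5)=13, a(6)=21, a(7)=34, a(8)=55, a(9)=89, a(10)=144, a(11)=233, a(12)=377, a(13)=610, a(14)=987, a(15)=1597, a(16)=2584, a(17)=4181, a(18)=6765, a(19)=10946, a(20)=17711, a(21)=28657, a(22)=46368, a(23)=75025, a(24)=121393, a(25)=196418, a(26)=317811, a(27)=514229, a(28)=832040, a(29)=1346269, a(30)=2178309, a(31)=3524578, a(32)=5702887, a(33)=9227465, a(34)=14930352, a(35)=24157817.

Final answer: 24157817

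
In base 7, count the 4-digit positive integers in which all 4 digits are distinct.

First digit: 6 (nonzero). Second: 6 (not first). Third: 5, etc.
Total: 6 x 6 x 5 x 4.

Final answer: 720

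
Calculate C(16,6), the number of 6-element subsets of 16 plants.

C(16,6) = 16!/(6! x (16-6)!).

Final answer: C(16,6) = 8008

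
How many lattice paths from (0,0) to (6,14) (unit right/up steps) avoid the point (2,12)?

Total paths to (6,14): C(20,14) = 38760.
Paths through (2,12): C(14,12) x C(6,2) = 1365.
Avoiding (2,12): 38760 - 1365.

Final answer: 37395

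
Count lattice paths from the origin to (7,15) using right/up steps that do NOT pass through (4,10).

Total paths to (7,15): C(22,15) = 170544.
Paths through (4,10): C(14,10) x C(8,5) = 56056.
Avoiding (4,10): 170544 - 56056.

Final answer: 114488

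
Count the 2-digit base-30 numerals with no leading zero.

Leading digit: 29 options (nonzero). Other 1 digit(s): 30 options each.
Total: 29 x 30^1.

Final answer: 870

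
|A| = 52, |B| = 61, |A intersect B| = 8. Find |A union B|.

|A union B| = |A| + |B| - |A intersect B| = 52 + 61 - 8.

Final answer: 105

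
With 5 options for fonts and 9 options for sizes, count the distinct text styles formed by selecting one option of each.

By the multiplication principle: 5 x 9.

Final answer: 45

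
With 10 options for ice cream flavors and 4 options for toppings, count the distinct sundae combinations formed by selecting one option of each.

By the multiplication principle: 10 x 4.

Final answer: 40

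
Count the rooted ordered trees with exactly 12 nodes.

This is a standard Catalan-number count: the answer is C_n. Here n = 12 - 1 = 11.
C_n = C(2n,n) - C(2n,n+1), so C_{11} = C(22,11) - C(22,12) = 705432 - 646646.

Final answer: C_{11} = 58786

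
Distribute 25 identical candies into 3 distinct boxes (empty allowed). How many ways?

Stars and bars: C(n+k-1, k-1) = C(27,2).

Final answer: C(27,2) = 351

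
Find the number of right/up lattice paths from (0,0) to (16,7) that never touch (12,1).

Total paths to (16,7): C(23,7) = 245157.
Paths through (12,1): C(13,1) x C(10,6) = 2730.
Avoiding (12,1): 245157 - 2730.

Final answer: 242427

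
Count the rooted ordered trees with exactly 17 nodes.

This is a standard Catalan-number count: the answer is C_n. Here n = 17 - 1 = 16.
C_n = (2n)!/(n!(n+1)!), so C_{16} = 32!/(16! x 17!) = C(32,16)/17 = 601080390/17.

Final answer: C_{16} = 35357670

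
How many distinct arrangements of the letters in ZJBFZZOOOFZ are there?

Letters (B:1, F:2, J:1, O:3, Z:4). Total letters: 11.
Permutations = 11!/(4! x 3! x 2!).

Final answer: 138600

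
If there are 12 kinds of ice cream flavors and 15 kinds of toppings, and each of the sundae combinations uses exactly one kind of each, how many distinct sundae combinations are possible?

By the multiplication principle: 12 x 15.

Final answer: 180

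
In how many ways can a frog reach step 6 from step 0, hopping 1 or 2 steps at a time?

Let f(n) be the number of climbs. Removing the last move (1 or 2 steps) gives f(n) = f(n-1) + f(n-2); base cases f(1)=1, f(2)=2.
Building up term by term: f(1)=1, f(2)=2, f(3)=3, f(4)=5, f(5)=8, f(6)=13.

Final answer: 13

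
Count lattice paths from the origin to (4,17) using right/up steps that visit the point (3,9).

Paths (0,0)->(3,9): C(12,9) = 220.
Paths (3,9)->(4,17): C(9,8) = 9.
By multiplication principle: 220 x 9.

Final answer: 1980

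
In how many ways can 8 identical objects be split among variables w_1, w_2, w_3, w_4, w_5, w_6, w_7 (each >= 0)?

Stars and bars with 8 stars and 6 bars:
C(8+7-1, 7-1) = C(14,6).

Final answer: C(14,6) = 3003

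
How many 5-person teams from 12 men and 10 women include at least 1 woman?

Sum over valid woman counts:
C(10,1)C(12,4) = 4950
C(10,2)C(12,3) = 9900
C(10,3)C(12,2) = 7920
C(10,4)C(12,1) = 2520
C(10,5)C(12,0) = 252
Total: 4950 + 9900 + 7920 + 2520 + 252.

Final answer: 25542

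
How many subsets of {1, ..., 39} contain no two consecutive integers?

Condition on whether n belongs to the subset: if not, any valid subset of {1, ..., n-1} works (a(n-1)); if so, n-1 is excluded and the rest is a valid subset of {1, ..., n-2} (a(n-2)). Hence a(n) = a(n-1) + a(n-2), a(1)=2, a(2)=3.
Computing successive values: a(1)=2, a(2)=3, a(3)=5, a(4)=8, a(5)=13, a(6)=21, a(7)=34, a(8)=55, a(9)=89, a(10)=144, a(11)=233, a(12)=377, a(13)=610, a(14)=987, a(15)=1597, a(16)=2584, a(17)=4181, a(18)=6765, a(19)=10946, a(20)=17711, a(21)=28657, a(22)=46368, a(23)=75025, a(24)=121393, a(25)=196418, a(26)=317811, a(27)=514229, a(28)=832040, a(29)=1346269, a(30)=2178309, a(31)=3524578, a(32)=5702887, a(33)=9227465, a(34)=14930352, a(35)=24157817, a(36)=39088169, a(37)=63245986, a(38)=102334155, a(39)=165580141.

Final answer: 165580141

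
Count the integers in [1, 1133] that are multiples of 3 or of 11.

Multiples of 3: 377. Multiples of 11: 103. Of both (lcm=33): 34.
By inclusion-exclusion: 377 + 103 - 34.

Final answer: 446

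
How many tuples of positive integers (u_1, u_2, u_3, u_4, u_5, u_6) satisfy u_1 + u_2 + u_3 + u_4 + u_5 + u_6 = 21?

Substitute u'_i = u_i - 1 (so u'_i >= 0). Then sum u'_i = 21 - 6 = 15.
Stars and bars: C(15+6-1, 6-1) = C(20,5).

Final answer: C(20,5) = 15504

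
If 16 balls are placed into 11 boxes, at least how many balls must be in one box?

By the pigeonhole principle: ceiling(16/11).

Final answer: 2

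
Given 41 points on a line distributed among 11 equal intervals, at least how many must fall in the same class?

By pigeonhole with 41 objects and 11 categories: ceiling(41/11).

Final answer: 4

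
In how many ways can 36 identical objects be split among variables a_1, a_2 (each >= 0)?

Stars and bars with 36 stars and 1 bars:
C(36+2-1, 2-1) = C(37,1).

Final answer: C(37,1) = 37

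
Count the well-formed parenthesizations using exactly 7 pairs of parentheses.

The structures are counted by the Catalan number C_n. Here n = 7 (pairs).
C_n = C(2n,n)/(n+1), so C_{7} = C(14,7)/8 = 3432/8.

Final answer: C_{7} = 429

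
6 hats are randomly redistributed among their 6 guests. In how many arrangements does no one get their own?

Derangements satisfy D(n) = (n-1)(D(n-1) + D(n-2)), starting from D(0)=1, D(1)=0.
D(2) = 1 x (0 + 1) = 1
D(3) = 2 x (1 + 0) = 2
D(4) = 3 x (2 + 1) = 9
D(5) = 4 x (9 + 2) = 44
D(6) = 5 x (D(5) + D(4)) = 5 x (44 + 9)

Final answer: D(6) = 265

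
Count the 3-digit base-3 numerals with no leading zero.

These are the integers in [3^2, 3^3), so the count is 3^3 - 3^2 = 2 x 3^2.

Final answer: 18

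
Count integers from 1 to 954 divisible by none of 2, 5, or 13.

|div by 2|=477, |div by 5|=190, |div by 13|=73.
|div by 2&5|=95, |div by 2&13|=36, |div by 5&13|=14, |div by all|=7.
By inclusion-exclusion, divisible by at least one: 477+190+73-95-36-14+7 = 602.
Not divisible by any: 954 - 602.

Final answer: 352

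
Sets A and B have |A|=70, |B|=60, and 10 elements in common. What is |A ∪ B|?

|A union B| = |A| + |B| - |A intersect B| = 70 + 60 - 10.

Final answer: 120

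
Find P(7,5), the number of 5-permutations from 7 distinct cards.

P(7,5) = 7!/(7-5)! = 7!/2!.

Final answer: P(7,5) = 2520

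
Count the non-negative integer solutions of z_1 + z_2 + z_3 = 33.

Stars and bars with 33 stars and 2 bars:
C(33+3-1, 3-1) = C(35,2).

Final answer: C(35,2) = 595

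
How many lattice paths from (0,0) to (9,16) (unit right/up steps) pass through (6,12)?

Paths (0,0)->(6,12): C(18,12) = 18564.
Paths (6,12)->(9,16): C(7,4) = 35.
By multiplication principle: 18564 x 35.

Final answer: 649740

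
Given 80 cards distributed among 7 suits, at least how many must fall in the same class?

By pigeonhole with 80 objects and 7 categories: ceiling(80/7).

Final answer: 12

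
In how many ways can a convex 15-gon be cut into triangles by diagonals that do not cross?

This is counted by the nth Catalan number C_n. Here n = 15 - 2 = 13.
C_n = C(2n,n) - C(2n,n+1), so C_{13} = C(26,13) - C(26,14) = 10400600 - 9657700.

Final answer: C_{13} = 742900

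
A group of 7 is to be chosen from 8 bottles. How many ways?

C(8,7) = 8!/(7! x 1!).

Final answer: \binom{8}{7} = 8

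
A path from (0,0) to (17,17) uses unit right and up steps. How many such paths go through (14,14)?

Paths (0,0)->(14,14): C(28,14) = 40116600.
Paths (14,14)->(17,17): C(6,3) = 20.
By multiplication principle: 40116600 x 20.

Final answer: 802332000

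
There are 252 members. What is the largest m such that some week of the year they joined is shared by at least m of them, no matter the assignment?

There are 52 possible values for week of the year they joined. With 252 members and 52 categories, by pigeonhole: ceiling(252/52).

Final answer: 5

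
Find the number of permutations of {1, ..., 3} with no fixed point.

Derangements satisfy D(n) = (n-1)(D(n-1) + D(n-2)), starting from D(0)=1, D(1)=0.
Building up: D(2)=1.
D(3) = 2 x (D(2) + D(1)) = 2 x (1 + 0).

Final answer: D(3) = 2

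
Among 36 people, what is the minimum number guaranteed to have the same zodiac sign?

There are 12 possible values for zodiac sign. With 36 people and 12 categories, by pigeonhole: ceiling(36/12).

Final answer: 3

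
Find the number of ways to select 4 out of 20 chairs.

C(20,4) = 20!/(4! x (20-4)!).

Final answer: C(20,4) = 4845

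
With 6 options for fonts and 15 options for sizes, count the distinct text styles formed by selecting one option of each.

By the multiplication principle: 6 x 15.

Final answer: 90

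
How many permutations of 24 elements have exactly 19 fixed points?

Choose which 19 elements are fixed: C(24,19) = 42504.
Derange the remaining 5 using D(j) = (j-1)(D(j-1) + D(j-2)), D(0)=1, D(1)=0: D(2)=1, D(3)=2, D(4)=9, D(5)=44.
Total: 42504 x 44.

Final answer: C(24,19) D(5) = 1870176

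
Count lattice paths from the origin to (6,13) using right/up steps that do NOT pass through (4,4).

Total paths to (6,13): C(19,13) = 27132.
Paths through (4,4): C(8,4) x C(11,9) = 3850.
Avoiding (4,4): 27132 - 3850.

Final answer: 23282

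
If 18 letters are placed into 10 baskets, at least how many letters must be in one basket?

By the pigeonhole principle: ceiling(18/10).

Final answer: 2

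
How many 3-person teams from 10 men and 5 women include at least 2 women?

Sum over valid woman counts:
C(5,2)C(10,1) = 100
C(5,3)C(10,0) = 10
Total: 100 + 10.

Final answer: 110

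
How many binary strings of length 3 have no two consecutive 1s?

Classify by the final bit: ...0 gives a(n-1) strings, ...01 gives a(n-2) strings. Thus a(n) = a(n-1) + a(n-2) with a(1)=2, a(2)=3.
Iterating the recurrence: a(1)=2, a(2)=3, a(3)=5.

Final answer: 5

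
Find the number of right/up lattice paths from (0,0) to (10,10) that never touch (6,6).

Total paths to (10,10): C(20,10) = 184756.
Paths through (6,6): C(12,6) x C(8,4) = 64680.
Avoiding (6,6): 184756 - 64680.

Final answer: 120076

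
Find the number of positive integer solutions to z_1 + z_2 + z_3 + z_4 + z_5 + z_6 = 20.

Substitute z'_i = z_i - 1 (so z'_i >= 0). Then sum z'_i = 20 - 6 = 14.
Stars and bars: C(14+6-1, 6-1) = C(19,5).

Final answer: C(19,5) = 11628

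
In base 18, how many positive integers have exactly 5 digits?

These are the integers in [18^4, 18^5), so the count is 18^5 - 18^4 = 17 x 18^4.

Final answer: 1784592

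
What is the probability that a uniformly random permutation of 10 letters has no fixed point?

Derangements satisfy D(n) = (n-1)(D(n-1) + D(n-2)), starting from D(0)=1, D(1)=0.
Building up: D(2)=1, D(3)=2, D(4)=9, D(5)=44, D(6)=265, D(7)=1854, D(8)=14833, D(9)=133496, D(10)=1334961.
Total arrangements: 10! = 3628800.
Probability = D(10)/10! = 16481/44800.

Final answer: D(10)/10! = 1334961/3628800 = 0.367879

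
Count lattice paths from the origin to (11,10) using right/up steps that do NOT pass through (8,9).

Total paths to (11,10): C(21,10) = 352716.
Paths through (8,9): C(17,9) x C(4,1) = 97240.
Avoiding (8,9): 352716 - 97240.

Final answer: 255476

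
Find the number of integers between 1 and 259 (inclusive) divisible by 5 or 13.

Multiples of 5: 51. Multiples of 13: 19. Of both (lcm=65): 3.
By inclusion-exclusion: 51 + 19 - 3.

Final answer: 67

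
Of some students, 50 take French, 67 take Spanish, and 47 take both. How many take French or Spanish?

|A union B| = |A| + |B| - |A intersect B| = 50 + 67 - 47.

Final answer: 70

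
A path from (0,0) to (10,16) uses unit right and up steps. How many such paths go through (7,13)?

Paths (0,0)->(7,13): C(20,13) = 77520.
Paths (7,13)->(10,16): C(6,3) = 20.
By multiplication principle: 77520 x 20.

Final answer: 1550400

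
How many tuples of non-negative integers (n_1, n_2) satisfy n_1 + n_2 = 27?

Stars and bars with 27 stars and 1 bars:
C(27+2-1, 2-1) = C(28,1).

Final answer: C(28,1) = 28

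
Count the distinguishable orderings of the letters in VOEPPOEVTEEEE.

Letters (E:6, O:2, P:2, T:1, V:2). Total letters: 13.
Permutations = 13!/(6! x 2! x 2! x 2!).

Final answer: 1081080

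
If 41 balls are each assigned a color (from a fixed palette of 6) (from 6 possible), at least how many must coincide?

There are 6 possible values for color (from a fixed palette of 6). With 41 balls and 6 categories, by pigeonhole: ceiling(41/6).

Final answer: 7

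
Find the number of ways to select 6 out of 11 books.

C(11,6) = 11!/(6! x (11-6)!).

Final answer: C(11,6) = 462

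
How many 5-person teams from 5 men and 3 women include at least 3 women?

Sum over valid woman counts:
C(3,3)C(5,2).

Final answer: 10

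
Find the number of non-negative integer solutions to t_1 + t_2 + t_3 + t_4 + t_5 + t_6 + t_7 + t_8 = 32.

Stars and bars with 32 stars and 7 bars:
C(32+8-1, 8-1) = C(39,7).

Final answer: C(39,7) = 15380937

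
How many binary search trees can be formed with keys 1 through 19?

The structures are counted by the Catalan number C_n. Here n = 19.
C_n = C(2n,n)/(n+1), so C_{19} = C(38,19)/20 = 35345263800/20.

Final answer: C_{19} = 1767263190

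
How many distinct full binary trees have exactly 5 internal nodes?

The structures are counted by the Catalan number C_n. Here n = 5.
Using C_0 = 1 and C_(k+1) = C_k x 2(2k+1)/(k+2), build up term by term: C_1=1, C_2=2, C_3=5, C_4=14, C_5=42.

Final answer: C_{5} = 42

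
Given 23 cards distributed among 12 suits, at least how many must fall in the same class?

By pigeonhole with 23 objects and 12 categories: ceiling(23/12).

Final answer: 2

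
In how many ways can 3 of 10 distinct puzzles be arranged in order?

P(10,3) = 10!/(10-3)! = 10!/7!.

Final answer: P(10,3) = 720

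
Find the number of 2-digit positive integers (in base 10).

The leading digit cannot be 0 (9 options); the other 1 digit can be anything (10 options each).
Total: 9 x 10^1.

Final answer: 90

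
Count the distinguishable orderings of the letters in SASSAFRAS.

Letters (A:3, F:1, R:1, S:4). Total letters: 9.
Permutations = 9!/(4! x 3!).

Final answer: 2520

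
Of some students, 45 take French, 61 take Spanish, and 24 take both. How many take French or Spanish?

|A union B| = |A| + |B| - |A intersect B| = 45 + 61 - 24.

Final answer: 82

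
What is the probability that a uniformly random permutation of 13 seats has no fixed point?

Use the recurrence D(n) = (n-1)(D(n-1) + D(n-2)) with D(0)=1, D(1)=0.
Building up: D(2)=1, D(3)=2, D(4)=9, D(5)=44, D(6)=265, D(7)=1854, D(8)=14833, D(9)=133496, D(10)=1334961, D(11)=14684570, D(12)=176214841, D(13)=2290792932.
Total arrangements: 13! = 6227020800.
Probability = D(13)/13! = 63633137/172972800.

Final answer: D(13)/13! = 2290792932/6227020800 = 0.367879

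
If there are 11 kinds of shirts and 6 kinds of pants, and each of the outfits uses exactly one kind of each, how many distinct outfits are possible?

By the multiplication principle: 11 x 6.

Final answer: 66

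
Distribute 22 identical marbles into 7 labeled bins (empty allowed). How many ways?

Stars and bars: C(n+k-1, k-1) = C(28,6).

Final answer: C(28,6) = 376740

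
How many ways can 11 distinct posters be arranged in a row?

The number of ways to arrange 11 distinct objects is 11!.

Final answer: 11! = 39916800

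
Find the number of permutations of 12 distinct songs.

The number of ways to arrange 12 distinct objects is 12!.

Final answer: 12! = 479001600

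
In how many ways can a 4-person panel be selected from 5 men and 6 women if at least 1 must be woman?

Sum over valid woman counts:
C(6,1)C(5,3) = 60
C(6,2)C(5,2) = 150
C(6,3)C(5,1) = 100
C(6,4)C(5,0) = 15
Total: 60 + 150 + 100 + 15.

Final answer: 325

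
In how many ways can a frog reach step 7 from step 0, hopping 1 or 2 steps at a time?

Let f(n) count the ways. The last step is size 1 or 2, so f(n) = f(n-1) + f(n-2) with f(1)=1, f(2)=2.
Computing successive values: f(1)=1, f(2)=2, f(3)=3, f(4)=5, f(5)=8, f(6)=13, f(7)=21.

Final answer: 21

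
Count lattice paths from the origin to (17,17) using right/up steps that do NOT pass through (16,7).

Total paths to (17,17): C(34,17) = 2333606220.
Paths through (16,7): C(23,7) x C(11,10) = 2696727.
Avoiding (16,7): 2333606220 - 2696727.

Final answer: 2330909493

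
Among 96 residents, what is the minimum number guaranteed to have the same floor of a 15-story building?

There are 15 possible values for floor of a 15-story building. With 96 residents and 15 categories, by pigeonhole: ceiling(96/15).

Final answer: 7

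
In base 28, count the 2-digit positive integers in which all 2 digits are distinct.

First digit: 27 (nonzero). Second: 27 (not first). Third: 26, etc.
Total: 27 x 27.

Final answer: 729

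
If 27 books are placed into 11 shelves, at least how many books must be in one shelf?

By the pigeonhole principle: ceiling(27/11).

Final answer: 3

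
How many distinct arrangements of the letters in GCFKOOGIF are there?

Letters (C:1, F:2, G:2, I:1, K:1, O:2). Total letters: 9.
Permutations = 9!/(2! x 2! x 2!).

Final answer: 45360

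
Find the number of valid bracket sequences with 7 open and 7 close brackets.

This is a standard Catalan-number count: the answer is C_n. Here n = 7 (pairs).
C_n = C(2n,n)/(n+1), so C_{7} = C(14,7)/8 = 3432/8.

Final answer: C_{7} = 429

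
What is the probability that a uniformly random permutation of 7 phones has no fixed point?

D(n) = (n-1)(D(n-1) + D(n-2)), D(0)=1, D(1)=0.
Building up: D(2)=1, D(3)=2, D(4)=9, D(5)=44, D(6)=265, D(7)=1854.
Total arrangements: 7! = 5040.
Probability = D(7)/7! = 103/280.

Final answer: D(7)/7! = 1854/5040 = 0.367857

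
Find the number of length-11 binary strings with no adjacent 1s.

Let a(n) count valid strings. If the last bit is 0 the prefix is any valid string of length n-1; if it is 1 the string must end in 01 with a valid prefix of length n-2. So a(n) = a(n-1) + a(n-2), a(1)=2, a(2)=3.
Iterating the recurrence: a(1)=2, a(2)=3, a(3)=5, a(4)=8, a(5)=13, a(6)=21, a(7)=34, a(8)=55, a(9)=89, a(10)=144, a(11)=233.

Final answer: 233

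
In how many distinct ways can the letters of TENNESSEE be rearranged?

Letters (E:4, N:2, S:2, T:1). Total letters: 9.
Permutations = 9!/(4! x 2! x 2!).

Final answer: 3780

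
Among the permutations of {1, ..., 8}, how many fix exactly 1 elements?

Choose which 1 elements are fixed: C(8,1) = 8.
Derange the remaining 7 using D(j) = (j-1)(D(j-1) + D(j-2)), D(0)=1, D(1)=0: D(2)=1, D(3)=2, D(4)=9, D(5)=44, D(6)=265, D(7)=1854.
Total: 8 x 1854.

Final answer: C(8,1) D(7) = 14832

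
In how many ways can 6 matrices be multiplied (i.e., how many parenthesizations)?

This is a standard Catalan-number count: the answer is C_n. Here n = 6 - 1 = 5.
Using C_0 = 1 and C_(k+1) = C_k x 2(2k+1)/(k+2), build up term by term: C_1=1, C_2=2, C_3=5, C_4=14, C_5=42.

Final answer: C_{5} = 42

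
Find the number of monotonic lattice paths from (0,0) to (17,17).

Each path has 17 right steps and 17 up steps in some order (34 steps total).
Choose which 17 of the 34 steps are up: C(34,17).

Final answer: C(34,17) = 2333606220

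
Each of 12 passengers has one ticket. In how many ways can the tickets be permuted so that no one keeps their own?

Derangements satisfy D(n) = (n-1)(D(n-1) + D(n-2)), starting from D(0)=1, D(1)=0.
D(2) = 1 x (0 + 1) = 1
D(3) = 2 x (1 + 0) = 2
D(4) = 3 x (2 + 1) = 9
D(5) = 4 x (9 + 2) = 44
D(6) = 5 x (44 + 9) = 265
D(7) = 6 x (265 + 44) = 1854
D(8) = 7 x (1854 + 265) = 14833
D(9) = 8 x (14833 + 1854) = 133496
D(10) = 9 x (133496 + 14833) = 1334961
D(11) = 10 x (1334961 + 133496) = 14684570
D(12) = 11 x (D(11) + D(10)) = 11 x (14684570 + 1334961)

Final answer: D(12) = 176214841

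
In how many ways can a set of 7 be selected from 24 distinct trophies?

C(24,7) = 24!/(7! x 17!).

Final answer: \binom{24}{7} = 346104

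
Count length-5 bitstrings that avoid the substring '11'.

Let a(n) count valid strings. If the last bit is 0 the prefix is any valid string of length n-1; if it is 1 the string must end in 01 with a valid prefix of length n-2. So a(n) = a(n-1) + a(n-2), a(1)=2, a(2)=3.
Building up term by term: a(1)=2, a(2)=3, a(3)=5, a(4)=8, a(5)=13.

Final answer: 13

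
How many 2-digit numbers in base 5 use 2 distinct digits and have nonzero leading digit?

First digit: 4 (nonzero). Second: 4 (not first). Third: 3, etc.
Total: 4 x 4.

Final answer: 16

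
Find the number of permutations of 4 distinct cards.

The number of ways to arrange 4 distinct objects is 4!.

Final answer: 4! = 24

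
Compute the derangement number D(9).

Derangements satisfy D(n) = (n-1)(D(n-1) + D(n-2)), starting from D(0)=1, D(1)=0.
Building up: D(2)=1, D(3)=2, D(4)=9, D(5)=44, D(6)=265, D(7)=1854, D(8)=14833.
D(9) = 8 x (D(8) + D(7)) = 8 x (14833 + 1854).

Final answer: D(9) = 133496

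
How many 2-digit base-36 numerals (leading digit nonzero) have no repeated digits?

The leading digit has 35 choices (anything but zero); the next has 35 (anything but the first), then 34, and so on, one fewer each time.
Total: 35 x 35.

Final answer: 1225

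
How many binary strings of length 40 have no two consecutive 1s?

Let a(n) count valid strings. If the last bit is 0 the prefix is any valid string of length n-1; if it is 1 the string must end in 01 with a valid prefix of length n-2. So a(n) = a(n-1) + a(n-2), a(1)=2, a(2)=3.
Building up term by term: a(1)=2, a(2)=3, a(3)=5, a(4)=8, a(5)=13, a(6)=21, a(7)=34, a(8)=55, a(9)=89, a(10)=144, a(11)=233, a(12)=377, a(13)=610, a(14)=987, a(15)=1597, a(16)=2584, a(17)=4181, a(18)=6765, a(19)=10946, a(20)=17711, a(21)=28657, a(22)=46368, a(23)=75025, a(24)=121393, a(25)=196418, a(26)=317811, a(27)=514229, a(28)=832040, a(29)=1346269, a(30)=2178309, a(31)=3524578, a(32)=5702887, a(33)=9227465, a(34)=14930352, a(35)=24157817, a(36)=39088169, a(37)=63245986, a(38)=102334155, a(39)=165580141, a(40)=267914296.

Final answer: 267914296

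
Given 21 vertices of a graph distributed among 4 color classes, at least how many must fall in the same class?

By pigeonhole with 21 objects and 4 categories: ceiling(21/4).

Final answer: 6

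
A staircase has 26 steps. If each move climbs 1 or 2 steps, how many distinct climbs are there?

Condition on the final move: it is a 1-step (f(n-1) ways to get there) or a 2-step (f(n-2) ways), so f(n) = f(n-1) + f(n-2), with f(1)=1, f(2)=2.
Computing successive values: f(1)=1, f(2)=2, f(3)=3, f(4)=5, f(5)=8, f(6)=13, f(7)=21, f(8)=34, f(9)=55, f(10)=89, f(11)=144, f(12)=233, f(13)=377, f(14)=610, f(15)=987, f(16)=1597, f(17)=2584, f(18)=4181, f(19)=6765, f(20)=10946, f(21)=17711, f(22)=28657, f(23)=46368, f(24)=75025, f(25)=121393, f(26)=196418.

Final answer: 196418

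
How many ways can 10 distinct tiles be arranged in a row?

The number of ways to arrange 10 distinct objects is 10!.

Final answer: 10! = 3628800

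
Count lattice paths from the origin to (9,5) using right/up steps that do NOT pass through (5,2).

Total paths to (9,5): C(14,5) = 2002.
Paths through (5,2): C(7,2) x C(7,3) = 735.
Avoiding (5,2): 2002 - 735.

Final answer: 1267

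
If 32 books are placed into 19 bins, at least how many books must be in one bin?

By the pigeonhole principle: ceiling(32/19).

Final answer: 2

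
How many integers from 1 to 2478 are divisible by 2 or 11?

Multiples of 2: 1239. Multiples of 11: 225. Of both (lcm=22): 112.
By inclusion-exclusion: 1239 + 225 - 112.

Final answer: 1352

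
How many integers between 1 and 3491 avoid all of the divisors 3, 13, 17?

|div by 3|=1163, |div by 13|=268, |div by 17|=205.
|div by 3&13|=89, |div by 3&17|=68, |div by 13&17|=15, |div by all|=5.
By inclusion-exclusion, divisible by at least one: 1163+268+205-89-68-15+5 = 1469.
Not divisible by any: 3491 - 1469.

Final answer: 2022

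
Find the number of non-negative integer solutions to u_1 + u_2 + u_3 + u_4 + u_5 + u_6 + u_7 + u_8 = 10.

Stars and bars with 10 stars and 7 bars:
C(10+8-1, 8-1) = C(17,7).

Final answer: C(17,7) = 19448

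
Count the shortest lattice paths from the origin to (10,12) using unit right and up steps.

Each path has 10 right steps and 12 up steps in some order (22 steps total).
Choose which 12 of the 22 steps are up: C(22,12).

Final answer: C(22,12) = 646646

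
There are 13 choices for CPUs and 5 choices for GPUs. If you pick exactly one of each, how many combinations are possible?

By the multiplication principle: 13 x 5.

Final answer: 65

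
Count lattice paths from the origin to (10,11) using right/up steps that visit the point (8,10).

Paths (0,0)->(8,10): C(18,10) = 43758.
Paths (8,10)->(10,11): C(3,1) = 3.
By multiplication principle: 43758 x 3.

Final answer: 131274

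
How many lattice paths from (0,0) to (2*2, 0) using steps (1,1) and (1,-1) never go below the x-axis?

Total monotonic paths to (2,2): C(4,2) = 6.
Reflecting each bad path at its first crossing gives a bijection with paths to (1,3): C(4,3) = 4.
Valid Dyck paths: 6 - 4.
(Equivalently, C_{2} = C(4,2)/3 = 6/3.)

Final answer: C_{2} = 2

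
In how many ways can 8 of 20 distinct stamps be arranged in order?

P(20,8) = 20!/(20-8)! = 20!/12!.

Final answer: P(20,8) = 5079110400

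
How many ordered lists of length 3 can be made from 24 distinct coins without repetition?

P(24,3) = 24!/(24-3)! = 24!/21!.

Final answer: P(24,3) = 12144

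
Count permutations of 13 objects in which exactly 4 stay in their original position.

Choose which 4 elements are fixed: C(13,4) = 715.
Derange the remaining 9 using D(j) = (j-1)(D(j-1) + D(j-2)), D(0)=1, D(1)=0: D(2)=1, D(3)=2, D(4)=9, D(5)=44, D(6)=265, D(7)=1854, D(8)=14833, D(9)=133496.
Total: 715 x 133496.

Final answer: C(13,4) D(9) = 95449640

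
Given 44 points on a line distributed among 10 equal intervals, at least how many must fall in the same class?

By pigeonhole with 44 objects and 10 categories: ceiling(44/10).

Final answer: 5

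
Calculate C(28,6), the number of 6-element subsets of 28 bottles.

C(28,6) = 28!/(6! x 22!).

Final answer: \binom{28}{6} = 376740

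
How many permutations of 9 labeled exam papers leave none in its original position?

D(n) = (n-1)(D(n-1) + D(n-2)), D(0)=1, D(1)=0.
D(2) = 1 x (0 + 1) = 1
D(3) = 2 x (1 + 0) = 2
D(4) = 3 x (2 + 1) = 9
D(5) = 4 x (9 + 2) = 44
D(6) = 5 x (44 + 9) = 265
D(7) = 6 x (265 + 44) = 1854
D(8) = 7 x (1854 + 265) = 14833
D(9) = 8 x (D(8) + D(7)) = 8 x (14833 + 1854)

Final answer: D(9) = 133496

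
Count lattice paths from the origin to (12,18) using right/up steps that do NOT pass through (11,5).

Total paths to (12,18): C(30,18) = 86493225.
Paths through (11,5): C(16,5) x C(14,13) = 61152.
Avoiding (11,5): 86493225 - 61152.

Final answer: 86432073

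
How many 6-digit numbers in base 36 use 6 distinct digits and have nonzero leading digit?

First digit: 35 (nonzero). Second: 35 (not first). Third: 34, etc.
Total: 35 x 35 x 34 x 33 x 32 x 31.

Final answer: 1363454400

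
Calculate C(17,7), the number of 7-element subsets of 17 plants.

C(17,7) = 17!/(7! x (17-7)!).

Final answer: C(17,7) = 19448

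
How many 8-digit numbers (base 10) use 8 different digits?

First digit: 9 (not 0). Second: 9 (not first). Third: 8, etc.
Total: 9 x 9 x 8 x 7 x 6 x 5 x 4 x 3.

Final answer: 1632960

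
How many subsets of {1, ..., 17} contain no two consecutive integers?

Condition on whether n belongs to the subset: if not, any valid subset of {1, ..., n-1} works (a(n-1)); if so, n-1 is excluded and the rest is a valid subset of {1, ..., n-2} (a(n-2)). Hence a(n) = a(n-1) + a(n-2), a(1)=2, a(2)=3.
Iterating the recurrence: a(1)=2, a(2)=3, a(3)=5, a(4)=8, a(5)=13, a(6)=21, a(7)=34, a(8)=55, a(9)=89, a(10)=144, a(11)=233, a(12)=377, a(13)=610, a(14)=987, a(15)=1597, a(16)=2584, a(17)=4181.

Final answer: 4181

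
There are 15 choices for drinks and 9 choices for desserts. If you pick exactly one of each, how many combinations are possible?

By the multiplication principle: 15 x 9.

Final answer: 135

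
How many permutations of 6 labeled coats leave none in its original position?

D(n) = (n-1)(D(n-1) + D(n-2)), D(0)=1, D(1)=0.
D(2) = 1 x (0 + 1) = 1
D(3) = 2 x (1 + 0) = 2
D(4) = 3 x (2 + 1) = 9
D(5) = 4 x (9 + 2) = 44
D(6) = 5 x (D(5) + D(4)) = 5 x (44 + 9)

Final answer: D(6) = 265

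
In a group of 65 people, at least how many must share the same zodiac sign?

There are 12 possible values for zodiac sign. With 65 people and 12 categories, by pigeonhole: ceiling(65/12).

Final answer: 6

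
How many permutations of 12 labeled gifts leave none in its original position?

Use the recurrence D(n) = (n-1)(D(n-1) + D(n-2)) with D(0)=1, D(1)=0.
D(2) = 1 x (0 + 1) = 1
D(3) = 2 x (1 + 0) = 2
D(4) = 3 x (2 + 1) = 9
D(5) = 4 x (9 + 2) = 44
D(6) = 5 x (44 + 9) = 265
D(7) = 6 x (265 + 44) = 1854
D(8) = 7 x (1854 + 265) = 14833
D(9) = 8 x (14833 + 1854) = 133496
D(10) = 9 x (133496 + 14833) = 1334961
D(11) = 10 x (1334961 + 133496) = 14684570
D(12) = 11 x (D(11) + D(10)) = 11 x (14684570 + 1334961)

Final answer: D(12) = 176214841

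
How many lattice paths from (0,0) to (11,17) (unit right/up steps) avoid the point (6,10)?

Total paths to (11,17): C(28,17) = 21474180.
Paths through (6,10): C(16,10) x C(12,7) = 6342336.
Avoiding (6,10): 21474180 - 6342336.

Final answer: 15131844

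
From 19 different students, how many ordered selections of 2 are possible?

P(19,2) = 19!/(19-2)! = 19!/17!.

Final answer: P(19,2) = 342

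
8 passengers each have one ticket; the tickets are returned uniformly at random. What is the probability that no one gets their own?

Derangements satisfy D(n) = (n-1)(D(n-1) + D(n-2)), starting from D(0)=1, D(1)=0.
Building up: D(2)=1, D(3)=2, D(4)=9, D(5)=44, D(6)=265, D(7)=1854, D(8)=14833.
Total arrangements: 8! = 40320.
Probability = D(8)/8! = 2119/5760.

Final answer: D(8)/8! = 14833/40320 = 0.367882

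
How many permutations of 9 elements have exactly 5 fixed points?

Choose which 5 elements are fixed: C(9,5) = 126.
Derange the remaining 4 using D(j) = (j-1)(D(j-1) + D(j-2)), D(0)=1, D(1)=0: D(2)=1, D(3)=2, D(4)=9.
Total: 126 x 9.

Final answer: C(9,5) D(4) = 1134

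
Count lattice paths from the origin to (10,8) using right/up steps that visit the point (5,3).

Paths (0,0)->(5,3): C(8,3) = 56.
Paths (5,3)->(10,8): C(10,5) = 252.
By multiplication principle: 56 x 252.

Final answer: 14112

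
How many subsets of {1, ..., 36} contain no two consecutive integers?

Condition on whether n belongs to the subset: if not, any valid subset of {1, ..., n-1} works (a(n-1)); if so, n-1 is excluded and the rest is a valid subset of {1, ..., n-2} (a(n-2)). Hence a(n) = a(n-1) + a(n-2), a(1)=2, a(2)=3.
Building up term by term: a(1)=2, a(2)=3, a(3)=5, a(4)=8, a(5)=13, a(6)=21, a(7)=34, a(8)=55, a(9)=89, a(10)=144, a(11)=233, a(12)=377, a(13)=610, a(14)=987, a(15)=1597, a(16)=2584, a(17)=4181, a(18)=6765, a(19)=10946, a(20)=17711, a(21)=28657, a(22)=46368, a(23)=75025, a(24)=121393, a(25)=196418, a(26)=317811, a(27)=514229, a(28)=832040, a(29)=1346269, a(30)=2178309, a(31)=3524578, a(32)=5702887, a(33)=9227465, a(34)=14930352, a(35)=24157817, a(36)=39088169.

Final answer: 39088169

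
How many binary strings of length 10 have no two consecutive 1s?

Let a(n) count valid strings. If the last bit is 0 the prefix is any valid string of length n-1; if it is 1 the string must end in 01 with a valid prefix of length n-2. So a(n) = a(n-1) + a(n-2), a(1)=2, a(2)=3.
Building up term by term: a(1)=2, a(2)=3, a(3)=5, a(4)=8, a(5)=13, a(6)=21, a(7)=34, a(8)=55, a(9)=89, a(10)=144.

Final answer: 144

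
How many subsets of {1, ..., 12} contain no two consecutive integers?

Condition on whether n belongs to the subset: if not, any valid subset of {1, ..., n-1} works (a(n-1)); if so, n-1 is excluded and the rest is a valid subset of {1, ..., n-2} (a(n-2)). Hence a(n) = a(n-1) + a(n-2), a(1)=2, a(2)=3.
Building up term by term: a(1)=2, a(2)=3, a(3)=5, a(4)=8, a(5)=13, a(6)=21, a(7)=34, a(8)=55, a(9)=89, a(10)=144, a(11)=233, a(12)=377.

Final answer: 377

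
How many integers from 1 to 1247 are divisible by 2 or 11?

Multiples of 2: 623. Multiples of 11: 113. Of both (lcm=22): 56.
By inclusion-exclusion: 623 + 113 - 56.

Final answer: 680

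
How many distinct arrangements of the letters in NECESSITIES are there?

Letters (C:1, E:3, I:2, N:1, S:3, T:1). Total letters: 11.
Permutations = 11!/(3! x 3! x 2!).

Final answer: 554400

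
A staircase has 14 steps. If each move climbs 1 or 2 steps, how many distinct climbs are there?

Condition on the final move: it is a 1-step (f(n-1) ways to get there) or a 2-step (f(n-2) ways), so f(n) = f(n-1) + f(n-2), with f(1)=1, f(2)=2.
Building up term by term: f(1)=1, f(2)=2, f(3)=3, f(4)=5, f(5)=8, f(6)=13, f(7)=21, f(8)=34, f(9)=55, f(10)=89, f(11)=144, f(12)=233, f(13)=377, f(14)=610.

Final answer: 610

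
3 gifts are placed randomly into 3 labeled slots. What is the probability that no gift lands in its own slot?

Derangements satisfy D(n) = (n-1)(D(n-1) + D(n-2)), starting from D(0)=1, D(1)=0.
Building up: D(2)=1, D(3)=2.
Total arrangements: 3! = 6.
Probability = D(3)/3! = 1/3.

Final answer: D(3)/3! = 2/6 = 0.333333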